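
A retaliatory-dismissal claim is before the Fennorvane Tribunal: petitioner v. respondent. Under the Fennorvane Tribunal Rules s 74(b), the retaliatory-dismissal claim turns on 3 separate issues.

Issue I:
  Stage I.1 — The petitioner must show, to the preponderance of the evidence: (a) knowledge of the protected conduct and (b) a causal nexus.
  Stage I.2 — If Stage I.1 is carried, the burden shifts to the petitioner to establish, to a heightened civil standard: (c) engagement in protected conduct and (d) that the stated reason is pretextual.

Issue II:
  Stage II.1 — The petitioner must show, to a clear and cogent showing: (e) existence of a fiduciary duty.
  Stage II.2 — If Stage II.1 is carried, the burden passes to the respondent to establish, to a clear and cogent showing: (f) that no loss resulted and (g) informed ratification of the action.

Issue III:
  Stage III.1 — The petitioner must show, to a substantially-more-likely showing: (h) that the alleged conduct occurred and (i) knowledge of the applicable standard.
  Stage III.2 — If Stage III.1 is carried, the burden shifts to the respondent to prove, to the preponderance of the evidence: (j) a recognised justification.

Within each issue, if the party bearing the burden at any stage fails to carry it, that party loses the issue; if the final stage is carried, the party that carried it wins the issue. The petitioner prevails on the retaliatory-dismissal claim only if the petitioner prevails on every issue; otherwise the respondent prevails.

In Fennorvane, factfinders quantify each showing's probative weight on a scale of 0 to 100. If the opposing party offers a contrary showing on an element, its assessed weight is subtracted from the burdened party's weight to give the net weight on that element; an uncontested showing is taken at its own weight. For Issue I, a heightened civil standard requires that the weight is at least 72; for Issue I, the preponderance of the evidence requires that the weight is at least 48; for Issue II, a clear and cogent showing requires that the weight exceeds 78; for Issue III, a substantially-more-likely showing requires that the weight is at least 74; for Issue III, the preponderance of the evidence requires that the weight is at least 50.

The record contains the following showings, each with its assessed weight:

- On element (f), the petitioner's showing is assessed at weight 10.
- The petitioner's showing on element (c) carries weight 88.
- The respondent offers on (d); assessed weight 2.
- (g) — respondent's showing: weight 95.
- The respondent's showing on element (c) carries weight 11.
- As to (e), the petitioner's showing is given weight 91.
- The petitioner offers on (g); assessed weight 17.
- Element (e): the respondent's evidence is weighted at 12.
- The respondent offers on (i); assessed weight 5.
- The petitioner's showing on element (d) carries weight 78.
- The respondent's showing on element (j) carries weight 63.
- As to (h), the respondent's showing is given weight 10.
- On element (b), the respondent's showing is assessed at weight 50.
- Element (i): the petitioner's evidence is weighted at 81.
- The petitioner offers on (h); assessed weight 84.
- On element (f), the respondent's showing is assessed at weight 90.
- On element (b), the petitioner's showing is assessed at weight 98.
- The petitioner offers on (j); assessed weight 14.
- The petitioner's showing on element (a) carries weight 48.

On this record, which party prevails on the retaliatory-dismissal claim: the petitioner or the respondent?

— Issue I —
Stage I.1 — burden on petitioner; standard: the preponderance of the evidence (weight is at least 48).
    (a): 48 ≥ 48 [met]
    (b): 98 − 50 = 48 ≥ 48 [met]
  Stage I.1 carried; the burden remains with the petitioner.
Stage I.2 — burden on petitioner; standard: a heightened civil standard (weight is at least 72).
    (c): 88 − 11 = 77 ≥ 72 [met]
    (d): 78 − 2 = 76 ≥ 72 [met]
  All elements met at the final stage.
Every stage carried; the petitioner prevails on this issue.
— Issue II —
Stage II.1 — burden on petitioner; standard: a clear and cogent showing (weight exceeds 78).
    (e): 91 − 12 = 79 > 78 [met]
  Stage II.1 is satisfied; the onus moves to the respondent.
Stage II.2 — burden on respondent; standard: a clear and cogent showing (weight exceeds 78).
    (f): 90 − 10 = 80 > 78 [met]
    (g): 95 − 17 = 78 ≤ 78 [not met]
  Not every element is met, so the respondent fails to carry Stage II.2.
So the petitioner prevails on this issue.
— Issue III —
Stage III.1 (petitioner, a substantially-more-likely showing, weight is at least 74): (h) net 84−10=74 ≥ 74 — meets; (i) net 81−5=76 ≥ 74 — meets.
  The petitioner carries Stage III.1; the respondent now bears the burden.
Stage III.2 (respondent, the preponderance of the evidence, weight is at least 50): (j) net 63−14=49 < 50 — fails.
  The respondent does not carry Stage III.2.
The petitioner prevails on this issue.
Per-issue: Issue I → petitioner; Issue II → petitioner; Issue III → petitioner. The petitioner must prevail on every issue; overall, the petitioner prevails.

petitioner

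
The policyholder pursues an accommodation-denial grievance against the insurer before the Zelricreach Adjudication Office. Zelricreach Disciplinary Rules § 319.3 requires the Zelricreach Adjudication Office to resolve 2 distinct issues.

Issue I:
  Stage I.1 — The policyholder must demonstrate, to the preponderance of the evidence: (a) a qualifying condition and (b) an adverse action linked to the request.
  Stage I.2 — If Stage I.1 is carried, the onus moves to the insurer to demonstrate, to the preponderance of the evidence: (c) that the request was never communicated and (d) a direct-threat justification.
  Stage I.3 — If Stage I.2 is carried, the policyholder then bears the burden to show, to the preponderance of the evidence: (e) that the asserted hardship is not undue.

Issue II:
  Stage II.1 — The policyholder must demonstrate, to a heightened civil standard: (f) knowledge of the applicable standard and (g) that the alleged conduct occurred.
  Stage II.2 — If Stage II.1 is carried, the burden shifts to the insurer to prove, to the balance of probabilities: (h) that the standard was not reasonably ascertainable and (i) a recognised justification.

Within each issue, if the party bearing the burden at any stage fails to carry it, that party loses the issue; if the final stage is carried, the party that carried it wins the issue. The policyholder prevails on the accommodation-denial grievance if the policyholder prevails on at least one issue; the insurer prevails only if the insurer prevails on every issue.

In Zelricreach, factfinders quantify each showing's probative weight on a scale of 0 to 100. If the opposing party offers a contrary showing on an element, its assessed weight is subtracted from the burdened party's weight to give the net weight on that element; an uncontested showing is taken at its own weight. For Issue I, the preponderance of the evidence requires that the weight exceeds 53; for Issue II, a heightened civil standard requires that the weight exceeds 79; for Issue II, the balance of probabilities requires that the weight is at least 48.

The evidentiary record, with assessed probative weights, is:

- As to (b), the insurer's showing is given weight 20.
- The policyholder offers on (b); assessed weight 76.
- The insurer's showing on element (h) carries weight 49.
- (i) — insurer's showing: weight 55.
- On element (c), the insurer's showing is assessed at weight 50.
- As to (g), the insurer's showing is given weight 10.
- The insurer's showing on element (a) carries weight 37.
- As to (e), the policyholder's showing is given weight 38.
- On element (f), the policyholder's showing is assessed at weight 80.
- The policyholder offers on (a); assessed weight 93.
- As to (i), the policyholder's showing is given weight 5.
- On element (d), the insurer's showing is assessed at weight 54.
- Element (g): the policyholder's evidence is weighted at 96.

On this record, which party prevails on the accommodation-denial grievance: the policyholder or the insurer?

policyholder

— Issue I —
Stage I.1 (policyholder, the preponderance of the evidence, weight exceeds 53): (a) net 93−37=56 > 53 — meets; (b) net 76−20=56 > 53 — meets.
  Stage I.1 is satisfied; the onus moves to the insurer.
Stage I.2 (insurer, the preponderance of the evidence, weight exceeds 53): (c) 50 ≤ 53 — fails; (d) 54 > 53 — meets.
  The insurer does not carry Stage I.2.
The analysis ends at Stage I.2; the policyholder prevails on this issue.
— Issue II —
At Stage II.1 the policyholder must meet a heightened civil standard (weight exceeds 79): on (f) the weight is 80, > 79, so (f) meets the standard; on (g) the weight is 96 less the opposing 10 gives net 86, > 79, so (g) meets the standard.
  Stage II.1 is satisfied; the onus moves to the insurer.
At Stage II.2 the insurer must meet the balance of probabilities (weight is at least 48): on (h) the weight is 49, ≥ 48, so (h) meets the standard; on (i) the weight is 55 less the opposing 5 gives net 50, which does reach 48, so (i) meets the standard.
  The insurer carries the last stage.
All stages carried — the insurer prevails on this issue.
Per-issue: Issue I → policyholder; Issue II → insurer. The policyholder must prevail on at least one issue; overall, the policyholder prevails.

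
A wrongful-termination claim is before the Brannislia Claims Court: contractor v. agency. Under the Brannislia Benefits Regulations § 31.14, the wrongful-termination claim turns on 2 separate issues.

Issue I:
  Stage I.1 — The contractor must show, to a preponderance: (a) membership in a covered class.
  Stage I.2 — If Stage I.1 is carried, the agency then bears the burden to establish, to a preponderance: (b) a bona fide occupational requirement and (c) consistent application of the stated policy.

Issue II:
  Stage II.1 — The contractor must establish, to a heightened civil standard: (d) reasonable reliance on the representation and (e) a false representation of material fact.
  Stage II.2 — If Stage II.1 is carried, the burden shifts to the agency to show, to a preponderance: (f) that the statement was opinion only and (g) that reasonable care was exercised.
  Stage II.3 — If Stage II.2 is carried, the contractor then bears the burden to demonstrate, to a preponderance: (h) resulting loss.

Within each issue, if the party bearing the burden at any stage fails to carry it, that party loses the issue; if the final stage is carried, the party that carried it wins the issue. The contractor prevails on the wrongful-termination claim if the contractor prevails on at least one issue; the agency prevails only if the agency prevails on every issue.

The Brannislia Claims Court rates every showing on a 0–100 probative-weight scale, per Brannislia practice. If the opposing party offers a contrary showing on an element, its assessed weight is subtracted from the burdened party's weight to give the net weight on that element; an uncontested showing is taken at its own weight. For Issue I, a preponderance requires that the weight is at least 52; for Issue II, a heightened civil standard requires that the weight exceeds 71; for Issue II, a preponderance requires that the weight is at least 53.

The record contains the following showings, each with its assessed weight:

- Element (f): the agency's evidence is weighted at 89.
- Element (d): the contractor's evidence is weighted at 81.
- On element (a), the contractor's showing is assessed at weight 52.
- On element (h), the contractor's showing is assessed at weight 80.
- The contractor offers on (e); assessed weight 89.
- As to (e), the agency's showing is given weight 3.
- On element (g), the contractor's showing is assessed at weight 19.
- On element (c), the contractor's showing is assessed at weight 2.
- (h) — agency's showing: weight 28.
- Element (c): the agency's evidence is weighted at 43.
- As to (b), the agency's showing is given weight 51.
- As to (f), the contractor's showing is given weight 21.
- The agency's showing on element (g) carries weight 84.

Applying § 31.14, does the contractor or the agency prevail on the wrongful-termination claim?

— Issue I —
Stage I.1 (contractor, a preponderance, weight is at least 52): (a) 52 ≥ 52 — meets.
  The contractor carries Stage I.1; the agency now bears the burden.
Stage I.2 (agency, a preponderance, weight is at least 52): (b) 51 < 52 — fails; (c) net 43−2=41 < 52 — fails.
  Stage I.2 not carried; the agency fails its burden.
The contractor prevails on this issue.
— Issue II —
Stage II.1 — burden on contractor; standard: a heightened civil standard (weight exceeds 71).
    (d): 81 > 71 [met]
    (e): 89 − 3 = 86 > 71 [met]
  The contractor carries Stage II.1; the agency now bears the burden.
Stage II.2 — burden on agency; standard: a preponderance (weight is at least 53).
    (f): 89 − 21 = 68 ≥ 53 [met]
    (g): 84 − 19 = 65 ≥ 53 [met]
  The agency carries Stage II.2; the contractor now bears the burden.
Stage II.3 — burden on contractor; standard: a preponderance (weight is at least 53).
    (h): 80 − 28 = 52 < 53 [not met]
  The contractor does not carry Stage II.3.
The analysis ends at Stage II.3; the agency prevails on this issue.
Per-issue: Issue I → contractor; Issue II → agency. The contractor must prevail on at least one issue; overall, the contractor prevails.

contractor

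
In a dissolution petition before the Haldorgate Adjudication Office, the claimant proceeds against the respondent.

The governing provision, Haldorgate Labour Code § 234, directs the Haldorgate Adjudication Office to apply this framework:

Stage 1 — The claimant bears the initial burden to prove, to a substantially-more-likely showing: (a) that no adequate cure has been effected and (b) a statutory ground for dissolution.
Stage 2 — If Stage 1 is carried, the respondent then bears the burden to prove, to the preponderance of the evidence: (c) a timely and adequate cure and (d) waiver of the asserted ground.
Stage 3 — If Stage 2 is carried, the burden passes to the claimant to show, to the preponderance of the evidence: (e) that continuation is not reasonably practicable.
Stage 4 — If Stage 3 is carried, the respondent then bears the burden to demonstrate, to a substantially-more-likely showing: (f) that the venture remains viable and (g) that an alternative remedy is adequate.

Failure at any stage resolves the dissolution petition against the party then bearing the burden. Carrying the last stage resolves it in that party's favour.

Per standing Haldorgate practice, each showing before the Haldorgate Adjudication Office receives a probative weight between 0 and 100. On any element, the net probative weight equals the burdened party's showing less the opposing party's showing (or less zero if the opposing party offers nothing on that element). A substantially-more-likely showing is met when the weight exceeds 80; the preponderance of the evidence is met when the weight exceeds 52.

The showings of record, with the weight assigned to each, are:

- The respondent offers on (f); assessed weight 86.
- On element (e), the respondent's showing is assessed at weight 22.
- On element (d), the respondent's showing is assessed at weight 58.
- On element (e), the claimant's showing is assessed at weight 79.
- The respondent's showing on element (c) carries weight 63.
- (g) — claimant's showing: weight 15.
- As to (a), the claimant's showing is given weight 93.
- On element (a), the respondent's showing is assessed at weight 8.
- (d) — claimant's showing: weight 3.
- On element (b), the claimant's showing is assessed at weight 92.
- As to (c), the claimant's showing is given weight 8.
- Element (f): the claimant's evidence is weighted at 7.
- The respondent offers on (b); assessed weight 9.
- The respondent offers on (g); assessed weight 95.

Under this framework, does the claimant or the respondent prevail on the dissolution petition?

Stage 1 (claimant, a substantially-more-likely showing, weight exceeds 80): (a) net 93−8=85 > 80 — meets; (b) net 92−9=83 > 80 — meets.
  The claimant carries Stage 1; the respondent now bears the burden.
Stage 2 (respondent, the preponderance of the evidence, weight exceeds 52): (c) net 63−8=55 > 52 — meets; (d) net 58−3=55 > 52 — meets.
  The respondent carries Stage 2; the claimant now bears the burden.
Stage 3 (claimant, the preponderance of the evidence, weight exceeds 52): (e) net 79−22=57 > 52 — meets.
  Stage 3 carried; the burden shifts to the respondent.
Stage 4 (respondent, a substantially-more-likely showing, weight exceeds 80): (f) net 86−7=79 ≤ 80 — fails; (g) net 95−15=80 ≤ 80 — fails.
  Stage 4 not carried; the respondent fails its burden.
The claimant prevails.

claimant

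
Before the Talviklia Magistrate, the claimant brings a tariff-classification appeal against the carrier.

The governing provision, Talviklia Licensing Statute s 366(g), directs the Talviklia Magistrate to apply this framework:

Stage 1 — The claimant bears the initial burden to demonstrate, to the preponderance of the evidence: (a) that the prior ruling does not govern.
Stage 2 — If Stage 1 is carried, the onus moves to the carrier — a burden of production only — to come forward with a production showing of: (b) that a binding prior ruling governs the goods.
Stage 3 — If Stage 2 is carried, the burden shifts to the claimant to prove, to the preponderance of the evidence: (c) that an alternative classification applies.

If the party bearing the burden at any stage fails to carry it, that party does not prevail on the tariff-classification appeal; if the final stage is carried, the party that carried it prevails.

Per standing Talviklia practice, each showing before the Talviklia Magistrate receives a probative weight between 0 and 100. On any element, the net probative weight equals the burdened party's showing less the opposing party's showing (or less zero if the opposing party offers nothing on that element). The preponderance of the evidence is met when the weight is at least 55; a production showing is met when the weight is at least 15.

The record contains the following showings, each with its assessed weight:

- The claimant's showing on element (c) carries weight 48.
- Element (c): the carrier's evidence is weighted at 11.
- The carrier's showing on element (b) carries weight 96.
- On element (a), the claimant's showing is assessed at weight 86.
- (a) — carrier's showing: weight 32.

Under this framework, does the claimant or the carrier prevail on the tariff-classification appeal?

carrier

Stage 1 (claimant, the preponderance of the evidence, weight is at least 55): (a) net 86−32=54 < 55 — fails.
  The claimant does not carry Stage 1.
So the carrier prevails.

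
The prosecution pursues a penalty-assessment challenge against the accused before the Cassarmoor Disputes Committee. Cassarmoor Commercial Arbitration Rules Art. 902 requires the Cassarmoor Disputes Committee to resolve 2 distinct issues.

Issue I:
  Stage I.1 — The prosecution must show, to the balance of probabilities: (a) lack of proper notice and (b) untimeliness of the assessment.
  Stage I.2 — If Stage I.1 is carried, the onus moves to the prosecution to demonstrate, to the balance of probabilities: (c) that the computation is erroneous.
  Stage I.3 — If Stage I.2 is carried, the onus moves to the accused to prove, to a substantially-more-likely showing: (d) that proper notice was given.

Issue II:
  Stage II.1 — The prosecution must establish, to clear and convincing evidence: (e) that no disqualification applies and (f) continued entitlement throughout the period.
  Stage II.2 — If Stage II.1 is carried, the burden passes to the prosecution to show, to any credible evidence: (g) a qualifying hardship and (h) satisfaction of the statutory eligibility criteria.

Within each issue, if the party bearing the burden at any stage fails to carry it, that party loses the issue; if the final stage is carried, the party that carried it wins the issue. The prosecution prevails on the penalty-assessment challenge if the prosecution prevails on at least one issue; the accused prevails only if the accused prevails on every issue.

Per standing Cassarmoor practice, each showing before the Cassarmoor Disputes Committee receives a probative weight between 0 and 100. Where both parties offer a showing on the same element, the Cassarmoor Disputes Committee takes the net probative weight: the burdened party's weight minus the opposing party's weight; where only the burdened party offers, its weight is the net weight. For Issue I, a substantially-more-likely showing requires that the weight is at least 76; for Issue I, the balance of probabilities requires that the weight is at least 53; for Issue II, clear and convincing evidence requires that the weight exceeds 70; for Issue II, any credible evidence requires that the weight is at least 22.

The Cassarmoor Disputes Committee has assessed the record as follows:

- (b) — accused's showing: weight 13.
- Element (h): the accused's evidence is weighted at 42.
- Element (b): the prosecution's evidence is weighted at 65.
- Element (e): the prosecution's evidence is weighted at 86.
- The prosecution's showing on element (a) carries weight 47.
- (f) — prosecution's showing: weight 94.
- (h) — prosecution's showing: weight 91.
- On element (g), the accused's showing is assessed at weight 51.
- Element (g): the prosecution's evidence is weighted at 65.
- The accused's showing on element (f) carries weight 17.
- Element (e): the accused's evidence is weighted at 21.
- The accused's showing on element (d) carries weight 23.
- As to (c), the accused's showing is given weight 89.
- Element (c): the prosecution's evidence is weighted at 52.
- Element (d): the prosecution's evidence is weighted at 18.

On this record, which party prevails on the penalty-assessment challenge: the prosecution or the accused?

— Issue I —
Stage I.1 (prosecution, the balance of probabilities, weight is at least 53): (a) 47 < 53 — fails; (b) net 65−13=52 < 53 — fails.
  Stage I.1 not carried; the prosecution fails its burden.
So the accused prevails on this issue.
— Issue II —
At Stage II.1 the prosecution must meet clear and convincing evidence (weight exceeds 70): on (e) the weight is 86 less the opposing 21 gives net 65, which does not exceed 70, so (e) does not meet the standard; on (f) the weight is 94 less the opposing 17 gives net 77, > 70, so (f) meets the standard.
  Stage II.1 not carried; the prosecution fails its burden.
So the accused prevails on this issue.
Per-issue: Issue I → accused; Issue II → accused. The prosecution must prevail on at least one issue; overall, the accused prevails.

accused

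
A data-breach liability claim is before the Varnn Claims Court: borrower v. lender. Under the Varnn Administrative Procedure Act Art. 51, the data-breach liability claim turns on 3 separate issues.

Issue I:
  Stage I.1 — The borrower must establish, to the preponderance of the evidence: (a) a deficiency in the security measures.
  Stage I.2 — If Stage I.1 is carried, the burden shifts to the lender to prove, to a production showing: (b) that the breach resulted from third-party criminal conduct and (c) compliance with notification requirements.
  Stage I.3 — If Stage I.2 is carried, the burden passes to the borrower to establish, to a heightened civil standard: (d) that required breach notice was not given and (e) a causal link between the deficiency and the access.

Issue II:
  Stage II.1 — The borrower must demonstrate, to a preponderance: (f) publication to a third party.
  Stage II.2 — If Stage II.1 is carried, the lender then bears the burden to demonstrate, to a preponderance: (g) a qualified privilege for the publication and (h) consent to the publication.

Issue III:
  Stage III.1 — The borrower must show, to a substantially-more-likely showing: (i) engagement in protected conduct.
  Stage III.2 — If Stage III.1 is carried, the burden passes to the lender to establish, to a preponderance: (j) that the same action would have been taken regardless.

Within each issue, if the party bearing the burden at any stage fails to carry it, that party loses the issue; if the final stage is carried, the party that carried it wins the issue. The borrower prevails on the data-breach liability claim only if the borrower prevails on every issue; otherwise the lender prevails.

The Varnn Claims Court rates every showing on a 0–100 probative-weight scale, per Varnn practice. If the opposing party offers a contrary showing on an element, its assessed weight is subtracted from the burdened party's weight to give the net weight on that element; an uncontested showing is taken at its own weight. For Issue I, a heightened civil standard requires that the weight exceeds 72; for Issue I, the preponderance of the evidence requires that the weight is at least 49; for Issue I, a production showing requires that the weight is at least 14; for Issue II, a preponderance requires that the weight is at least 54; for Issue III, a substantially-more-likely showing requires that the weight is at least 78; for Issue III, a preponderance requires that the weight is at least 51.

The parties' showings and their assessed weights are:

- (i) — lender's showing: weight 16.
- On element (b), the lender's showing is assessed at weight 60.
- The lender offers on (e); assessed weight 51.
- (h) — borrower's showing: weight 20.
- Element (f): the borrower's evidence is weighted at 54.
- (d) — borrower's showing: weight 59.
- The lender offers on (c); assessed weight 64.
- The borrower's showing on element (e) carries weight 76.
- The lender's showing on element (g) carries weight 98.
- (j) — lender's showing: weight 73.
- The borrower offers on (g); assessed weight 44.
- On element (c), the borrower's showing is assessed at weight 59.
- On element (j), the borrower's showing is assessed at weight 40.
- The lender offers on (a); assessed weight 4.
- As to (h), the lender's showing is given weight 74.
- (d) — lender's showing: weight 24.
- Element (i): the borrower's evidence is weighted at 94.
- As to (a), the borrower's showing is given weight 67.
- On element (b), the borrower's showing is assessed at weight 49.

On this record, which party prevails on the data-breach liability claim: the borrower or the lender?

— Issue I —
Stage I.1 (borrower, the preponderance of the evidence, weight is at least 49): (a) net 67−4=63 ≥ 49 — meets.
  The borrower carries Stage I.1; the lender now bears the burden.
Stage I.2 (lender, a production showing, weight is at least 14): (b) net 60−49=11 < 14 — fails; (c) net 64−59=5 < 14 — fails.
  Stage I.2 not carried; the lender fails its burden.
The analysis ends at Stage I.2; the borrower prevails on this issue.
— Issue II —
At Stage II.1 the borrower must meet a preponderance (weight is at least 54): on (f) the weight is 54, ≥ 54, so (f) meets the standard.
  All elements met. The burden passes to the lender.
At Stage II.2 the lender must meet a preponderance (weight is at least 54): on (g) the weight is 98 less the opposing 44 gives net 54, ≥ 54, so (g) meets the standard; on (h) the weight is 74 less the opposing 20 gives net 54, ≥ 54, so (h) meets the standard.
  All elements met at the final stage.
All stages carried — the lender prevails on this issue.
— Issue III —
At Stage III.1 the borrower must meet a substantially-more-likely showing (weight is at least 78): on (i) the weight is 94 less the opposing 16 gives net 78, ≥ 78, so (i) meets the standard.
  The borrower carries Stage III.1; the lender now bears the burden.
At Stage III.2 the lender must meet a preponderance (weight is at least 51): on (j) the weight is 73 less the opposing 40 gives net 33, < 51, so (j) does not meet the standard.
  The lender does not carry Stage III.2.
So the borrower prevails on this issue.
Per-issue: Issue I → borrower; Issue II → lender; Issue III → borrower. The borrower must prevail on every issue; overall, the lender prevails.

lender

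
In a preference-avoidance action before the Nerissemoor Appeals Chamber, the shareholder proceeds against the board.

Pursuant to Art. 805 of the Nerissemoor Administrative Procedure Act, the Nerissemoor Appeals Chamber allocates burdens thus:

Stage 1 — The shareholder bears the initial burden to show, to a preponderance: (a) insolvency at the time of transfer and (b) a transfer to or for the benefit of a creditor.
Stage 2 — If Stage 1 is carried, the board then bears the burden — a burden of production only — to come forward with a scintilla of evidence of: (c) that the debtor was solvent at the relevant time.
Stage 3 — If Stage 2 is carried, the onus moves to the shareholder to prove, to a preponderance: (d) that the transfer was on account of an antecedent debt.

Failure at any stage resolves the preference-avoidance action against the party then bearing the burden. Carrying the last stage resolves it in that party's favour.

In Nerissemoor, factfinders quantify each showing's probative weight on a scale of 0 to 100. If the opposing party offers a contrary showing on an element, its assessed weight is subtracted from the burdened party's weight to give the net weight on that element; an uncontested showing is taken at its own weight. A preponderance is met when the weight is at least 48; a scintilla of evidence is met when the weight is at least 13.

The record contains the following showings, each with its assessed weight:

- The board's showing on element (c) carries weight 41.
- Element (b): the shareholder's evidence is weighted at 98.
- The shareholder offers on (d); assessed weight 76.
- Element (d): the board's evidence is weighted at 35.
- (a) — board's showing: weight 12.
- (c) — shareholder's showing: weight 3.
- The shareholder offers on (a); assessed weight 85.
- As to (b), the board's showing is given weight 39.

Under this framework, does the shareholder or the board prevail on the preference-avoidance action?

Stage 1 — burden on shareholder; standard: a preponderance (weight is at least 48).
    (a): 85 − 12 = 73 ≥ 48 [met]
    (b): 98 − 39 = 59 ≥ 48 [met]
  Stage 1 is satisfied; the onus moves to the board.
Stage 2 — burden on board; standard: a scintilla of evidence (weight is at least 13).
    (c): 41 − 3 = 38 ≥ 13 [met]
  Stage 2 is satisfied; the onus moves to the shareholder.
Stage 3 — burden on shareholder; standard: a preponderance (weight is at least 48).
    (d): 76 − 35 = 41 < 48 [not met]
  Not every element is met, so the shareholder fails to carry Stage 3.
The board prevails.

board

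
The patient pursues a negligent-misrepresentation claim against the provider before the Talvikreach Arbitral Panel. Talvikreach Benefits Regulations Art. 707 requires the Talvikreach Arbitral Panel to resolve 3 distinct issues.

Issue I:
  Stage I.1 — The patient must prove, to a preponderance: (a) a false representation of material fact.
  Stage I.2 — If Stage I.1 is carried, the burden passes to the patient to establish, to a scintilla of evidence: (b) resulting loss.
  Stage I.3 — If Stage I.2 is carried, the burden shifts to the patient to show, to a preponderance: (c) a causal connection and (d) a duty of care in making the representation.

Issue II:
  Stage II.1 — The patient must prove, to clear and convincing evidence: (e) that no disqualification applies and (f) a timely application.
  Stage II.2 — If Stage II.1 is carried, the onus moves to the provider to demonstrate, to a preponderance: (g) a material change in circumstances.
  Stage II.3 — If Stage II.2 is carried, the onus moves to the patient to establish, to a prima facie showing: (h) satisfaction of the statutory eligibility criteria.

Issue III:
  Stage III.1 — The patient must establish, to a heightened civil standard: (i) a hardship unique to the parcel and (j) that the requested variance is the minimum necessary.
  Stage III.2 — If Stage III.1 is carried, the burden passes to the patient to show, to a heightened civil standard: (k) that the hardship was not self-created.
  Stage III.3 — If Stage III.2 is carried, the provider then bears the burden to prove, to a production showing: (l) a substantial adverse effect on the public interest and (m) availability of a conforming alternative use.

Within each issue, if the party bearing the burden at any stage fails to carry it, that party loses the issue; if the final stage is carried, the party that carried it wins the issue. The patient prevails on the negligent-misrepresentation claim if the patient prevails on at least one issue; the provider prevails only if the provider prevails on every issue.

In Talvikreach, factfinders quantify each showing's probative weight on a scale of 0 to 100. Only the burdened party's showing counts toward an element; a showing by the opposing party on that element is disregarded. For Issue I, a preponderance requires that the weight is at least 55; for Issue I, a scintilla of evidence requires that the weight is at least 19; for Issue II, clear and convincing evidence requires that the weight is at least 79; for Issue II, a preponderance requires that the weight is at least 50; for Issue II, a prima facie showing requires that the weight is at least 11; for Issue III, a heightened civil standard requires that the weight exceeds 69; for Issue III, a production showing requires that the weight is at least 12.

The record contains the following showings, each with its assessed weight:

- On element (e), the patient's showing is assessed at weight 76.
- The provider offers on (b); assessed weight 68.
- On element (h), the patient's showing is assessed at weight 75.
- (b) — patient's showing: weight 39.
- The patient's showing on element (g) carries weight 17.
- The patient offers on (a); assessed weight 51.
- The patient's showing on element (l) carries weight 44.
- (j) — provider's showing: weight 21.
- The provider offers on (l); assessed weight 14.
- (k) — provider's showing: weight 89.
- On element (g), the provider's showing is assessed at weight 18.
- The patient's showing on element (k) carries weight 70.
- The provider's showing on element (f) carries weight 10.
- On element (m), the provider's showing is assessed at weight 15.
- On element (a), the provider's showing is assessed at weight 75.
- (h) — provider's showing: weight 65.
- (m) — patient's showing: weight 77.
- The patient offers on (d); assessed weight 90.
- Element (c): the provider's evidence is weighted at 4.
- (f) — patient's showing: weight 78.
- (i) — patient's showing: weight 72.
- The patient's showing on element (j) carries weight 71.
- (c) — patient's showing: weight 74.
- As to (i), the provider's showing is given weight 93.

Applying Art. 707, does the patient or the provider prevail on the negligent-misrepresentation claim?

— Issue I —
Stage I.1 (patient, a preponderance, weight is at least 55): (a) 51 (provider's 75 disregarded) < 55 — fails.
  Not every element is met, so the patient fails to carry Stage I.1.
So the provider prevails on this issue.
— Issue II —
Stage II.1 (patient, clear and convincing evidence, weight is at least 79): (e) 76 < 79 — fails; (f) 78 (provider's 10 disregarded) < 79 — fails.
  Stage II.1 not carried; the patient fails its burden.
The analysis ends at Stage II.1; the provider prevails on this issue.
— Issue III —
Stage III.1 (patient, a heightened civil standard, weight exceeds 69): (i) 72 (provider's 93 disregarded) > 69 — meets; (j) 71 (provider's 21 disregarded) > 69 — meets.
  All elements met. The patient retains the burden for Stage III.2.
Stage III.2 (patient, a heightened civil standard, weight exceeds 69): (k) 70 (provider's 89 disregarded) > 69 — meets.
  The patient carries Stage III.2; the provider now bears the burden.
Stage III.3 (provider, a production showing, weight is at least 12): (l) 14 (patient's 44 disregarded) ≥ 12 — meets; (m) 15 (patient's 77 disregarded) ≥ 12 — meets.
  The provider carries the last stage.
All stages carried — the provider prevails on this issue.
Per-issue: Issue I → provider; Issue II → provider; Issue III → provider. The patient must prevail on at least one issue; overall, the provider prevails.

provider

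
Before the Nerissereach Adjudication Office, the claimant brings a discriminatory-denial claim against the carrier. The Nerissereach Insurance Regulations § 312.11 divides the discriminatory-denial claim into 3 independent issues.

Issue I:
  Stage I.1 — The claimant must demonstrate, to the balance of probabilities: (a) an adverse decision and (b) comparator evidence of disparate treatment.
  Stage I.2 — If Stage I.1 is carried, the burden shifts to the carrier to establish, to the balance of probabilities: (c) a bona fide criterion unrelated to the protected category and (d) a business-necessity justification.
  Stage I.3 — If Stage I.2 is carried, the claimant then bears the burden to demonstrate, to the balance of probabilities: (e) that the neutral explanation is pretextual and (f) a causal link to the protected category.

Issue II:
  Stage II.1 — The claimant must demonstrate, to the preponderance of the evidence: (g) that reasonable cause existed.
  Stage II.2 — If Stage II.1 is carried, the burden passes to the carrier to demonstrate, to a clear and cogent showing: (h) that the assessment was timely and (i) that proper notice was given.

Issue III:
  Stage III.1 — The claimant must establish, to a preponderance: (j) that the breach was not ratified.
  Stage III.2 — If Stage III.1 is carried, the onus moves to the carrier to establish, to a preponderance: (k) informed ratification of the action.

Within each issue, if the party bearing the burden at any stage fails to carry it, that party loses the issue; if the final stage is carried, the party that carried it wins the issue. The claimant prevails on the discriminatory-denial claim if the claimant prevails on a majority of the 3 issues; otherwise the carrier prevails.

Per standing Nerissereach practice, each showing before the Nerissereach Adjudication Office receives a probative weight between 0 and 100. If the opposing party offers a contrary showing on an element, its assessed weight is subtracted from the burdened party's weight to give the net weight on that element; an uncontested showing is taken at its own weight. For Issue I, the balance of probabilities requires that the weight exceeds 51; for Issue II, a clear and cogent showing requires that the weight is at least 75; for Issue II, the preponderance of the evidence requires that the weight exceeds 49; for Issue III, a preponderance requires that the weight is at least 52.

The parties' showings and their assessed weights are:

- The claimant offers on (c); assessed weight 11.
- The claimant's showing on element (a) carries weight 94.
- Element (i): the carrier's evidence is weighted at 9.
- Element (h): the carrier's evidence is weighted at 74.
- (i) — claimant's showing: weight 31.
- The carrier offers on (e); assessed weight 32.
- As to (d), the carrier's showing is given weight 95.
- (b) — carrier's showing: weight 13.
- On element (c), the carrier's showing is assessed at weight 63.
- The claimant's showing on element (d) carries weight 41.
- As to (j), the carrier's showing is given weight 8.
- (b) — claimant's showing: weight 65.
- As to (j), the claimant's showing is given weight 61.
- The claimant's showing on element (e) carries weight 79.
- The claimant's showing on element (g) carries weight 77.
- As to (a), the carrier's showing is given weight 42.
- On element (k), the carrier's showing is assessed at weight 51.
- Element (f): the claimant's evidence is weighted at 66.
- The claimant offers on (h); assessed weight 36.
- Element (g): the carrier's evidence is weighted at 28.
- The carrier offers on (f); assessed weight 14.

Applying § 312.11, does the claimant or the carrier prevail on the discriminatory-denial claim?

carrier

— Issue I —
Stage I.1 — burden on claimant; standard: the balance of probabilities (weight exceeds 51).
    (a): 94 − 42 = 52 > 51 [met]
    (b): 65 − 13 = 52 > 51 [met]
  Stage I.1 is satisfied; the onus moves to the carrier.
Stage I.2 — burden on carrier; standard: the balance of probabilities (weight exceeds 51).
    (c): 63 − 11 = 52 > 51 [met]
    (d): 95 − 41 = 54 > 51 [met]
  Stage I.2 carried; the burden shifts to the claimant.
Stage I.3 — burden on claimant; standard: the balance of probabilities (weight exceeds 51).
    (e): 79 − 32 = 47 ≤ 51 [not met]
    (f): 66 − 14 = 52 > 51 [met]
  The claimant does not carry Stage I.3.
So the carrier prevails on this issue.
— Issue II —
At Stage II.1 the claimant must meet the preponderance of the evidence (weight exceeds 49): on (g) the weight is 77 less the opposing 28 gives net 49, which does not exceed 49, so (g) does not meet the standard.
  The claimant does not carry Stage II.1.
So the carrier prevails on this issue.
— Issue III —
At Stage III.1 the claimant must meet a preponderance (weight is at least 52): on (j) the weight is 61 less the opposing 8 gives net 53, ≥ 52, so (j) meets the standard.
  The claimant carries Stage III.1; the carrier now bears the burden.
At Stage III.2 the carrier must meet a preponderance (weight is at least 52): on (k) the weight is 51, which does not reach 52, so (k) does not meet the standard.
  Stage III.2 not carried; the carrier fails its burden.
The claimant prevails on this issue.
Per-issue: Issue I → carrier; Issue II → carrier; Issue III → claimant. The claimant must prevail on a majority of issues; overall, the carrier prevails.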